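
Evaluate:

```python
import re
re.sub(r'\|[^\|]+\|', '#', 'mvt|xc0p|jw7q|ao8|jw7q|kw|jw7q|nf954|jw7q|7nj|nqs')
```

Matches: at [3:9] → '|xc0p|'; at [13:18] → '|ao8|'; at [22:26] → '|kw|'; at [30:37] → '|nf954|'; at [41:46] → '|7nj|'.
Each match is replaced by '#'.

'mvt#jw7q#jw7q#jw7q#jw7q#nqs'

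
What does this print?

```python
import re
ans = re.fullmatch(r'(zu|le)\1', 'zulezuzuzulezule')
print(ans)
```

The backreference `\1` re-matches whatever the first group consumed, character for character.
`fullmatch` succeeds only if the pattern covers the string from start to end.
Here the string isn't matched end-to-end, so the call returns None.

None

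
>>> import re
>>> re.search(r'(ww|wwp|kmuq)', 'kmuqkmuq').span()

The match spans [0:4] → 'kmuq'.

(0, 4)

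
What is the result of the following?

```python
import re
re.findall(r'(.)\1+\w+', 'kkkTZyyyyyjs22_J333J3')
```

['k']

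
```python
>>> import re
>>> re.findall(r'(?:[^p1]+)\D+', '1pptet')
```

This matches one or more of any character except [p1] (non-capturing group); then one or more of a non-digit.
Scanning left to right: at [3:6] → 'tet'.
With no groups in the pattern, `findall` gives back each whole match — 1 here.

['tet']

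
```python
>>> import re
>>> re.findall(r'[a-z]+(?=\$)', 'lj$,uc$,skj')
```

['lj', 'uc']

Because the assertion is zero-width, the text it checks is not consumed and won't appear in the result.
Since nothing is captured, `findall` lists the 2 matched substrings directly.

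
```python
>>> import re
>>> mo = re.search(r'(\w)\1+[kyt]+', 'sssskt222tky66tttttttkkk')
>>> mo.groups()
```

`\1` has to match the exact text group 1 already captured.
`re.search` scans for the first position where the pattern succeeds.
The match spans [0:6] → 'sssskt'.
Captured: group 1 = 's'.

('s',)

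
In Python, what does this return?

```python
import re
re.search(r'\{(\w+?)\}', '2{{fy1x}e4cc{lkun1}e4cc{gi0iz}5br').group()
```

'{fy1x}'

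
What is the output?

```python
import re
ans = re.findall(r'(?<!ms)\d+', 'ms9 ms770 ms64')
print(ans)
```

A negative assertion filters positions out without eating any characters.
No capturing groups, so `findall` returns the 2 full match strings.

['70', '4']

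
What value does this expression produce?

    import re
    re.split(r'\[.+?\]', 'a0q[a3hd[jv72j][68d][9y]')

['a0q', '', '', '']

The `?` after the quantifier makes it lazy — it takes as little as possible before letting the rest of the pattern try.
The string is cut at each match, leaving 4 pieces.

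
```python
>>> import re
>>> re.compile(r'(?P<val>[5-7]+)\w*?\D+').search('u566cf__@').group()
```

Pattern: one or more of a character in [5-7] (captured as 'val'); then zero or more of a word character (lazy), then one or more of a non-digit.
`re.search` scans for the first position where the pattern succeeds.
The match spans [1:9] → '566cf__@'.
Captured: group 1 = '566'.

'566cf__@'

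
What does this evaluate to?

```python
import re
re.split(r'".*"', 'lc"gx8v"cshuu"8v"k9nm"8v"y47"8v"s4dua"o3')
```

The string is cut at each match, leaving 2 pieces.

['lc', 'o3']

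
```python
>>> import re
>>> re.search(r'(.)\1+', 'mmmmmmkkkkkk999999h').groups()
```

A backreference is literal: `\1` must see the identical characters the first group matched.
Unlike `match`, `search` isn't anchored — it looks for the pattern anywhere in the string.
The match spans [0:6] → 'mmmmmm'.
Captured: group 1 = 'm'.

('m',)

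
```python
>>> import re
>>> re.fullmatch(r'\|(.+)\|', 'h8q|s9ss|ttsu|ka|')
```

None

`re.fullmatch` requires the pattern to consume the entire string.
Here there's no way to consume every character, so the call returns None.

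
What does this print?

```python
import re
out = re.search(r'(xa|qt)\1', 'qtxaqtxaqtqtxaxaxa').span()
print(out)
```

(8, 12)

The backreference `\1` re-matches whatever the first group consumed, character for character.
The match spans [8:12] → 'qtqt'.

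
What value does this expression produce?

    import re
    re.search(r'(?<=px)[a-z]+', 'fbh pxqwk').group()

'qwk'

Because the assertion is zero-width, the text it checks is not consumed and won't appear in the result.
`re.search` tries every starting position until one works.
The match spans [6:9] → 'qwk'.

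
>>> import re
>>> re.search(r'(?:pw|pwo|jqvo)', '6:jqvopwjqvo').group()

The match spans [2:6] → 'jqvo'.

'jqvo'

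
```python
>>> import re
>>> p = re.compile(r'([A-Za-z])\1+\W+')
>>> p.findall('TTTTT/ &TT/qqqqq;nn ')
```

['T', 'T', 'q', 'n']

After group 1 captures some text, `\1` only succeeds where that same text appears again.
Scanning left to right: at [0:8] match 'TTTTT/ &', group 1 = 'T'; at [8:11] match 'TT/', group 1 = 'T'; at [11:17] match 'qqqqq;', group 1 = 'q'; at [17:20] match 'nn ', group 1 = 'n'.
One capturing group, so `findall` returns just the captured substring from each match — 4 in all.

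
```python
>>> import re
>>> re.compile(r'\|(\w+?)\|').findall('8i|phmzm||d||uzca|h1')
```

Scanning left to right: at [2:9] match '|phmzm|', group 1 = 'phmzm'; at [9:12] match '|d|', group 1 = 'd'; at [12:18] match '|uzca|', group 1 = 'uzca'.
`findall` collects group 1 from each match (3 total).

['phmzm', 'd', 'uzca']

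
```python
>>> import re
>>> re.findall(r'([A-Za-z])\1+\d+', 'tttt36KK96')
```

['t', 'K']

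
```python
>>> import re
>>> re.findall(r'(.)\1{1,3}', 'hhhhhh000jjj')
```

['h', 'h', '0', 'j']

The backreference `\1` re-matches whatever the first group consumed, character for character.
Because there's exactly one group, `findall` drops the full match and keeps group 1 from each hit.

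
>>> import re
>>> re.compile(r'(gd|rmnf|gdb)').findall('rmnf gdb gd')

['rmnf', 'gd', 'gd']

`|` is ordered: at each position the engine commits to the first alternative that works.
One capturing group, so `findall` returns just the captured substring from each match — 3 in all.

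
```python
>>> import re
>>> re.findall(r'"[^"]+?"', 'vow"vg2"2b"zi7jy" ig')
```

Scanning left to right: at [3:8] → '"vg2"'; at [10:17] → '"zi7jy"'.
Since nothing is captured, `findall` lists the 2 matched substrings directly.

['"vg2"', '"zi7jy"']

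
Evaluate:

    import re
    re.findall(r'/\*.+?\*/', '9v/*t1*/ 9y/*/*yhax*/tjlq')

With the lazy modifier that quantifier settles for the fewest repetitions that let the rest of the pattern succeed (the atoms after it are unaffected and can still be greedy).
Walking the string: at [2:8] → '/*t1*/'; at [11:21] → '/*/*yhax*/'.
Since nothing is captured, `findall` lists the 2 matched substrings directly.

['/*t1*/', '/*/*yhax*/']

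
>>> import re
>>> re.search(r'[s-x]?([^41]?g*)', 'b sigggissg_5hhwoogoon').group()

Pattern: optionally a character in [s-x]; then optionally any character except [41], then zero or more of the literal 'g' (captured).
`re.search` scans for the first position where the pattern succeeds.
The match spans [0:1] → 'b'.
Captured: group 1 = 'b'.

'b'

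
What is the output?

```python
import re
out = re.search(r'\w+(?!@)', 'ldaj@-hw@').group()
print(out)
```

lda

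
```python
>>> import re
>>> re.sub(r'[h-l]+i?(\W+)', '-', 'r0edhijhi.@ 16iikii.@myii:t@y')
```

'r0ed-16-my-t@y'

Every occurrence is swapped for '-'.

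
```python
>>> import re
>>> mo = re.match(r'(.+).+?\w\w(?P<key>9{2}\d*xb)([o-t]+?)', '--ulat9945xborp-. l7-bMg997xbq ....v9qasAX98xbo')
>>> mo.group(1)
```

This matches one or more of any character (captured); then one or more of any character (lazy); then a word character, then a word character; then exactly 2 of the literal '9', then zero or more of a digit, then the literal 'xb' (captured as 'key'); then one or more of a character in [o-t] (lazy) (captured).
With `match`, the pattern is implicitly anchored at the beginning.
The match spans [0:30] → '--ulat9945xborp-. l7-bMg997xbq'.
Captured: group 1 = '--ulat9945xborp-. l7-', group 2 = '997xb', group 3 = 'q'.

'--ulat9945xborp-. l7-'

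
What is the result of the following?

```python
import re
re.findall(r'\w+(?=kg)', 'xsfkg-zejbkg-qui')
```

['xsf', 'zejb']

Lookahead/lookbehind check context without consuming it, so the matched span excludes the asserted characters.
Scanning left to right: at [0:3] → 'xsf'; at [6:10] → 'zejb'.
`findall` yields the raw match text (2 of them) because the pattern has no groups.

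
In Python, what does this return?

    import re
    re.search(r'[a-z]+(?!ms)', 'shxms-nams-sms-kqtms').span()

A negative assertion filters positions out without eating any characters.
`search` walks the string left to right and returns the first match it finds.
The match spans [0:5] → 'shxms'.

(0, 5)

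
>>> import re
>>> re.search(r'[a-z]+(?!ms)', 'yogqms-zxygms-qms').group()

'yogqms'

`(?!…)`/`(?<!…)` only lets a position through if the neighbouring text does NOT match; no characters are consumed.
The match spans [0:6] → 'yogqms'.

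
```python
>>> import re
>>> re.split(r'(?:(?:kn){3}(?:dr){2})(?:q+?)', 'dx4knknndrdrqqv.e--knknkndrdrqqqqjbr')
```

['dx4knknndrdrqqv.e--', 'qqqjbr']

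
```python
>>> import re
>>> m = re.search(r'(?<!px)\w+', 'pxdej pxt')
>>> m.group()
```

'pxdej'

A negative assertion filters positions out without eating any characters.
Unlike `match`, `search` isn't anchored — it looks for the pattern anywhere in the string.
The match spans [0:5] → 'pxdej'.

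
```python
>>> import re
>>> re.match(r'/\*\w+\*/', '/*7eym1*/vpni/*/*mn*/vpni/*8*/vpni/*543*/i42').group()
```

'/*7eym1*/'

`re.match` only tries the pattern at the start of the string.
The match spans [0:9] → '/*7eym1*/'.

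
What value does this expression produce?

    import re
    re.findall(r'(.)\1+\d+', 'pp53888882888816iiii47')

['p', 'i']

`\1` has to match the exact text group 1 already captured.
Matches: at [0:16] match 'pp53888882888816', group 1 = 'p'; at [16:22] match 'iiii47', group 1 = 'i'.
With a single group, `findall` returns only what that group captured — 2 items.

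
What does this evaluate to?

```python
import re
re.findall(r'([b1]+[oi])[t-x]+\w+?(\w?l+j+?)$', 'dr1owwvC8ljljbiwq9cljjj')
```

[('1o', 'cljjj')]

The pattern matches one or more of one of [b1], then one of [oi] (captured); then one or more of a character in [t-x]; then one or more of a word character (lazy); then optionally a word character, then one or more of a literal 'l', then one or more of a literal 'j' (lazy) (captured); then anchored at the end.
Because the quantifier is non-greedy, it stops expanding at the earliest point where the rest of the pattern can succeed.
Scanning left to right: at [2:23] match '1owwvC8ljljbiwq9cljjj', groups = ('1o', 'cljjj').
With 2 capturing groups, `findall` returns a 2-tuple per match.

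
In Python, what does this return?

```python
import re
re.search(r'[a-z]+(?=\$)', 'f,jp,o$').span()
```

Lookahead/lookbehind check context without consuming it, so the matched span excludes the asserted characters.
`re.search` tries every starting position until one works.
The match spans [5:6] → 'o'.

(5, 6)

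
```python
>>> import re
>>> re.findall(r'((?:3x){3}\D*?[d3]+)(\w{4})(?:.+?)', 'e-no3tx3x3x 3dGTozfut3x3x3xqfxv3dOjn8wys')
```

[('3x3x3xqfxv3d', 'Ojn8')]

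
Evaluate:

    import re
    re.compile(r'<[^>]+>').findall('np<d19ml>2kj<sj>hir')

['<d19ml>', '<sj>']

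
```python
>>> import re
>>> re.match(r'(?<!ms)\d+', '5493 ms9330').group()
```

'5493'

The negative lookaround is zero-width — it rules out positions where the adjacent text would match, without consuming anything.
`re.match` only tries the pattern at the start of the string.
The match spans [0:4] → '5493'.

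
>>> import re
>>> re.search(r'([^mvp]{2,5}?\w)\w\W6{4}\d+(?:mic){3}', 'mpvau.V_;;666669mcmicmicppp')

The pattern matches 2 to 5 of any character except [mvp] (lazy), then a word character (captured); then a word character, then a non-word character; then exactly 4 of a literal '6', then one or more of a digit, then the literal 'mic' repeated 3 times.
Here nothing in the string fits, so the call returns None.

None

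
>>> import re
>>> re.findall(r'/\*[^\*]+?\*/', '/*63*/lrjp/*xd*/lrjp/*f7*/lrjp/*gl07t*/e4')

['/*63*/', '/*xd*/', '/*f7*/', '/*gl07t*/']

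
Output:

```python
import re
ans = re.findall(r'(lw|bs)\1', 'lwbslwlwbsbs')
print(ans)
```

The backreference `\1` re-matches whatever the first group consumed, character for character.
One capturing group, so `findall` returns just the captured substring from each match — 2 in all.

['lw', 'bs']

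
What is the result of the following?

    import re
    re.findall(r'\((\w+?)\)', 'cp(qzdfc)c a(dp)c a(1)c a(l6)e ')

One capturing group, so `findall` returns just the captured substring from each match — 4 in all.

['qzdfc', 'dp', '1', 'l6']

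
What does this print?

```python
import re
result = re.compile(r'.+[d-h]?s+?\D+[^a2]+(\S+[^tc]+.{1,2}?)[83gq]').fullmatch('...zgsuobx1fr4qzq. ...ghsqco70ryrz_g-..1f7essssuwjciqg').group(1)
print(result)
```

The pattern matches one or more of any character; then optionally a character in [d-h]; then one or more of the literal 's' (lazy), then one or more of a non-digit, then one or more of any character except [a2]; then one or more of a non-whitespace character, then one or more of any character except [tc], then 1 to 2 of any character (lazy) (captured); then one of [83gq].
`fullmatch` succeeds only if the pattern covers the string from start to end.
The match spans [0:54] → '...zgsuobx1fr4qzq. ...ghsqco70ryrz_g-..1f7essssuwjciqg'.
Captured: group 1 = 'ciq'.

ciq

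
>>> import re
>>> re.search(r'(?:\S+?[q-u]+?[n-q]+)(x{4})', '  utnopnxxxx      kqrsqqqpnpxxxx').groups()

('xxxx',)

The pattern matches one or more of a non-whitespace character (lazy), then one or more of a character in [q-u] (lazy), then one or more of a character in [n-q] (non-capturing group); then exactly 4 of a literal 'x' (captured).
`search` walks the string left to right and returns the first match it finds.
The match spans [2:12] → 'utnopnxxxx'.
Captured: group 1 = 'xxxx'.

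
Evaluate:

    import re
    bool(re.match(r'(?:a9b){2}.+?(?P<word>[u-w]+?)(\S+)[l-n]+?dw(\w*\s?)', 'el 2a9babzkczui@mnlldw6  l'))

This matches the literal 'a9b' repeated 2 times, then one or more of any character (lazy); then one or more of a character in [u-w] (lazy) (captured as 'word'); then one or more of a non-whitespace character (captured); then one or more of a character in [l-n] (lazy), then the literal 'dw'; then zero or more of a word character, then optionally whitespace (captured).
`re.match` only tries the pattern at the start of the string.
Here position 0 doesn't satisfy it, so the call returns None, and `bool(None)` is False.

False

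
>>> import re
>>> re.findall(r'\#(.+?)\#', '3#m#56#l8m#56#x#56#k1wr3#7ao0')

`findall` collects group 1 from each match (4 total).

['m', 'l8m', 'x', 'k1wr3']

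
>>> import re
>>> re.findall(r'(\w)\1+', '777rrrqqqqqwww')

['7', 'r', 'q', 'w']

After group 1 captures some text, `\1` only succeeds where that same text appears again.
Matches: at [0:3] match '777', group 1 = '7'; at [3:6] match 'rrr', group 1 = 'r'; at [6:11] match 'qqqqq', group 1 = 'q'; at [11:14] match 'www', group 1 = 'w'.
One capturing group, so `findall` returns just the captured substring from each match — 4 in all.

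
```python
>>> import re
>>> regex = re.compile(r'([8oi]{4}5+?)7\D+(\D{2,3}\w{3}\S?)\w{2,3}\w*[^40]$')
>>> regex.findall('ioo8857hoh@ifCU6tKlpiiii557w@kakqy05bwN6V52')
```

The pattern matches exactly 4 of one of [8oi], then one or more of the literal '5' (lazy) (captured); then the literal '7', then one or more of a non-digit; then 2 to 3 of a non-digit, then exactly 3 of a word character, then optionally a non-whitespace character (captured); then 2 to 3 of a word character, then zero or more of a word character, then any character except [40]; then anchored at the end.
Matches: at [20:43] match 'iiii557w@kakqy05bwN6V52', groups = ('iiii55', 'qy05bw').
Multiple groups make `findall` return tuples — one 2-tuple for the one match.

[('iiii55', 'qy05bw')]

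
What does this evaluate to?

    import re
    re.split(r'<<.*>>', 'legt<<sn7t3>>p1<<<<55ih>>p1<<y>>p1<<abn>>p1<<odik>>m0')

Matches to split on: at [4:51] → '<<sn7t3>>p1<<<<55ih>>p1<<y>>p1<<abn>>p1<<odik>>'.
Each match becomes a cut point; 2 segments remain.

['legt', 'm0']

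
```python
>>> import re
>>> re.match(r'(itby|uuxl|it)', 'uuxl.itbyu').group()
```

'uuxl'

With `match`, the pattern is implicitly anchored at the beginning.
The match spans [0:4] → 'uuxl'.
Captured: group 1 = 'uuxl'.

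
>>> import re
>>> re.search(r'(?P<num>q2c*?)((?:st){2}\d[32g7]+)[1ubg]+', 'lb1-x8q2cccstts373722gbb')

None

Pattern: the literal 'q2', then zero or more of the literal 'c' (lazy) (captured as 'num'); then the literal 'st' repeated 2 times, then a digit, then one or more of one of [32g7] (captured); then one or more of one of [1ubg].
Here the pattern never matches, so the call returns None.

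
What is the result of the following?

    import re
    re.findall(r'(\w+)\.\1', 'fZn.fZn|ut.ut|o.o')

['fZn', 'ut', 'o']

The backreference `\1` re-matches whatever the first group consumed, character for character.
`findall` collects group 1 from each match (3 total).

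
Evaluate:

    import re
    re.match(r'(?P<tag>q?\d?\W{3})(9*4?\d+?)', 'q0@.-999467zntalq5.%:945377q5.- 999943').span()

(0, 10)

Pattern: optionally a literal 'q', then optionally a digit, then exactly 3 of a non-word character (captured as 'tag'); then zero or more of the literal '9', then optionally a literal '4', then one or more of a digit (lazy) (captured).
A `+?`/`*?`/`{m,n}?` starts at its minimum and grows only as far as needed for what follows to match.
`re.match` only tries the pattern at the start of the string.
The match spans [0:10] → 'q0@.-99946'.
Captured: group 1 = 'q0@.-', group 2 = '99946'.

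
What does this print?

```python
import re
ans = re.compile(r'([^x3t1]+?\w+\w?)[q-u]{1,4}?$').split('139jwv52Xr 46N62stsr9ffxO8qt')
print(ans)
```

This matches one or more of any character except [x3t1] (lazy), then one or more of a word character, then optionally a word character (captured); then 1 to 4 of a character in [q-u] (lazy); then anchored at the end.
`re.split` interleaves the captured-group text with the surrounding fragments.

['13', '9jwv52Xr 46N62stsr9ffxO8q', '']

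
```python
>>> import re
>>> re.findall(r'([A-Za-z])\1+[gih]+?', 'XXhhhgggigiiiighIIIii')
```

`\1` has to match the exact text group 1 already captured.
`findall` collects group 1 from each match (5 total).

['X', 'h', 'g', 'i', 'I']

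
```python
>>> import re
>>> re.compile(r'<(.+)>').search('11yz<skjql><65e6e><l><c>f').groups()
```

('skjql><65e6e><l><c',)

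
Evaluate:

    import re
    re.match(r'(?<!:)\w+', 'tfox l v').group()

'tfox'

`(?!…)`/`(?<!…)` only lets a position through if the neighbouring text does NOT match; no characters are consumed.
`re.match` only tries the pattern at the start of the string.
The match spans [0:4] → 'tfox'.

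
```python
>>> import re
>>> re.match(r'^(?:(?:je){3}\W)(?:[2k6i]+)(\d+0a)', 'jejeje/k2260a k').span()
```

(0, 13)

Pattern: anchored at the start of the string; then the literal 'je' repeated 3 times, then a non-word character (non-capturing group); then one or more of one of [2k6i] (non-capturing group); then one or more of a digit, then the literal '0a' (captured).
`re.match` won't scan ahead — the pattern has to work from the very first character.
The match spans [0:13] → 'jejeje/k2260a'.
Captured: group 1 = '60a'.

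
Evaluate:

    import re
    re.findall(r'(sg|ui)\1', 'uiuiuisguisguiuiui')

`\1` is not a pattern — it's the concrete string captured by group 1, re-applied verbatim.
One capturing group, so `findall` returns just the captured substring from each match — 2 in all.

['ui', 'ui']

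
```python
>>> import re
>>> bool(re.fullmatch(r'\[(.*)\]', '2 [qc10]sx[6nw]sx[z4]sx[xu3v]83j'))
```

False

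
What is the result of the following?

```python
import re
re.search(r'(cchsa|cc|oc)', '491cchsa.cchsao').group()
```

'cchsa'

Alternation tries branches left to right and keeps the first one that lets the overall match succeed at that position.
`search` walks the string left to right and returns the first match it finds.
The match spans [3:8] → 'cchsa'.
Captured: group 1 = 'cchsa'.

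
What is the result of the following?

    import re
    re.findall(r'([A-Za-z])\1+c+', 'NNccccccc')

['N']

A backreference is literal: `\1` must see the identical characters the first group matched.
With a single group, `findall` returns only what that group captured — 1 item.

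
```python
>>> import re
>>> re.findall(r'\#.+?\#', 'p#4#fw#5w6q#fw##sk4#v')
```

Because the quantifier is non-greedy, it stops expanding at the earliest point where the rest of the pattern can succeed.
Matches: at [1:4] → '#4#'; at [6:12] → '#5w6q#'; at [14:20] → '##sk4#'.
`findall` yields the raw match text (3 of them) because the pattern has no groups.

['#4#', '#5w6q#', '##sk4#']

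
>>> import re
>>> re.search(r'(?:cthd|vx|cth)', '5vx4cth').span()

`search` walks the string left to right and returns the first match it finds.
The match spans [1:3] → 'vx'.

(1, 3)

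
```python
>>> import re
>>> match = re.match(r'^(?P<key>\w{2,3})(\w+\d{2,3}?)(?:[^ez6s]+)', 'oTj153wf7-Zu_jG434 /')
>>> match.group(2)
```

The match spans [0:20] → 'oTj153wf7-Zu_jG434 /'.
Captured: group 1 = 'oTj', group 2 = '153'.

'153'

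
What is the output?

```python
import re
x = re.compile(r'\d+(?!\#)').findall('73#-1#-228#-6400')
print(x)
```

The negative lookahead/lookbehind blocks any match where the forbidden context is present.
Scanning left to right: at [0:1] → '7'; at [7:9] → '22'; at [12:16] → '6400'.
Since nothing is captured, `findall` lists the 3 matched substrings directly.

['7', '22', '6400']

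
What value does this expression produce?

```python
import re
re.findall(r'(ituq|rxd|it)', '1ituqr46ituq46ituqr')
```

Branches in `(...|...)` are attempted left-to-right; the first branch that allows the whole pattern to succeed is taken.
Scanning left to right: at [1:5] match 'ituq', group 1 = 'ituq'; at [8:12] match 'ituq', group 1 = 'ituq'; at [14:18] match 'ituq', group 1 = 'ituq'.
Because there's exactly one group, `findall` drops the full match and keeps group 1 from each hit.

['ituq', 'ituq', 'ituq']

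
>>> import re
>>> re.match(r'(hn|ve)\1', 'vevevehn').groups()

('ve',)

A backreference is literal: `\1` must see the identical characters the first group matched.
`re.match` won't scan ahead — the pattern has to work from the very first character.
The match spans [0:4] → 'veve'.
Captured: group 1 = 've'.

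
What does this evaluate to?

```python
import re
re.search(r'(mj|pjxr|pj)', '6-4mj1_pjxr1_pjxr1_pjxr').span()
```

(3, 5)

The match spans [3:5] → 'mj'.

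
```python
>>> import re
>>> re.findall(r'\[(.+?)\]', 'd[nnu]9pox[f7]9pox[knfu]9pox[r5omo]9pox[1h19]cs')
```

['nnu', 'f7', 'knfu', 'r5omo', '1h19']

Because there's exactly one group, `findall` drops the full match and keeps group 1 from each hit.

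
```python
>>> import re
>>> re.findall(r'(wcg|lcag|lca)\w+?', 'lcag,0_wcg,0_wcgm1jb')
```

With a single group, `findall` returns only what that group captured — 2 items.

['lca', 'wcg']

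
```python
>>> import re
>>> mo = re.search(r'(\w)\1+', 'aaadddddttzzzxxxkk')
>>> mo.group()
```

'aaa'

The backreference `\1` re-matches whatever the first group consumed, character for character.
`re.search` tries every starting position until one works.
The match spans [0:3] → 'aaa'.
Captured: group 1 = 'a'.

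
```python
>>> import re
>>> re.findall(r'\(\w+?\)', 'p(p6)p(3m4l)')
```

Scanning left to right: at [1:5] → '(p6)'; at [6:12] → '(3m4l)'.
`findall` yields the raw match text (2 of them) because the pattern has no groups.

['(p6)', '(3m4l)']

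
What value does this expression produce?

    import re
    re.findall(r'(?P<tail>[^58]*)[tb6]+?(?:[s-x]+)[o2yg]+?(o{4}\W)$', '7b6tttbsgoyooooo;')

[('7b6ttt', 'oooo;')]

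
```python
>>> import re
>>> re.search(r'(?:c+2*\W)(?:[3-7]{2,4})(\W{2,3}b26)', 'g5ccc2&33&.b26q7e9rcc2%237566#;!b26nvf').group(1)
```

This matches one or more of the literal 'c', then zero or more of a literal '2', then a non-word character (non-capturing group); then 2 to 4 of a character in [3-7] (non-capturing group); then 2 to 3 of a non-word character, then the literal 'b26' (captured).
`re.search` tries every starting position until one works.
The match spans [2:14] → 'ccc2&33&.b26'.
Captured: group 1 = '&.b26'.

'&.b26'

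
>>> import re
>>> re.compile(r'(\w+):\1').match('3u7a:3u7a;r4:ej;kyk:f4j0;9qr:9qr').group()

'3u7a:3u7a'

A backreference is literal: `\1` must see the identical characters the first group matched.
`re.match` won't scan ahead — the pattern has to work from the very first character.
The match spans [0:9] → '3u7a:3u7a'.
Captured: group 1 = '3u7a'.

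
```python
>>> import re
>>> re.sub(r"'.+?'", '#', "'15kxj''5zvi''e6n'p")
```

'###p'

Matches: at [0:7] → "'15kxj'"; at [7:13] → "'5zvi'"; at [13:18] → "'e6n'".
Every occurrence is swapped for '#'.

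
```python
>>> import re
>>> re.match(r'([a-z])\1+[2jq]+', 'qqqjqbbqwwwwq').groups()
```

`\1` has to match the exact text group 1 already captured.
`re.match` only tries the pattern at the start of the string.
The match spans [0:5] → 'qqqjq'.
Captured: group 1 = 'q'.

('q',)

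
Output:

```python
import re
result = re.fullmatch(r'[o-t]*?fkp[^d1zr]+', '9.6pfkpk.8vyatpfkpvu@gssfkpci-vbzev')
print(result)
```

Pattern: zero or more of a character in [o-t] (lazy), then the literal 'fkp'; then one or more of any character except [d1zr].
`re.fullmatch` is like wrapping the pattern in `^…$` (in single-line mode).
Here there's no way to consume every character, so the call returns None.

None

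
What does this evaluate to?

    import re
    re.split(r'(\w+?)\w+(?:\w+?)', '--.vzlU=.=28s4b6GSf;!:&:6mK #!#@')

['--.', 'v', '=.=', '2', ';!:&:', '6', ' #!#@']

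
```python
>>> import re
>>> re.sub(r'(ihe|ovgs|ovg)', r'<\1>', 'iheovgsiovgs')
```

Alternation tries branches left to right and keeps the first one that lets the overall match succeed at that position.
The replacement refers to a captured group, so each match is rewritten using its own captured text.

'<ihe><ovgs>i<ovgs>'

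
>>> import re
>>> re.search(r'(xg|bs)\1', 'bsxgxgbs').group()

'xgxg'

`\1` is not a pattern — it's the concrete string captured by group 1, re-applied verbatim.
The match spans [2:6] → 'xgxg'.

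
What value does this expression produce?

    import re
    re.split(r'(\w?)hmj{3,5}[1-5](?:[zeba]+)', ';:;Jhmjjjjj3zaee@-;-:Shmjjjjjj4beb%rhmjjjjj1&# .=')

[';:;', 'J', '@-;-:Shmjjjjjj4beb%rhmjjjjj1&# .=']

Pattern: optionally a word character (captured); then the literal 'hm', then 3 to 5 of the literal 'j', then a character in [1-5]; then one or more of one of [zeba] (non-capturing group).
`re.split` interleaves the captured-group text with the surrounding fragments.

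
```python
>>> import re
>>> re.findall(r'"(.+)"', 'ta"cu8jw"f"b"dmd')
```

Matches: at [2:13] match '"cu8jw"f"b"', group 1 = 'cu8jw"f"b'.
One capturing group, so `findall` returns just the captured substring from the one match — 1 in all.

['cu8jw"f"b']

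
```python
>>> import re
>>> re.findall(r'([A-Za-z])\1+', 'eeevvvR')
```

['e', 'v']

`\1` is not a pattern — it's the concrete string captured by group 1, re-applied verbatim.
Because there's exactly one group, `findall` drops the full match and keeps group 1 from each hit.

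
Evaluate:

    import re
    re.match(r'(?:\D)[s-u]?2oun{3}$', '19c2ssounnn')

None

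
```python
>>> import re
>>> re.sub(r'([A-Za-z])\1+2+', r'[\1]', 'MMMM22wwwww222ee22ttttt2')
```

`\1` is not a pattern — it's the concrete string captured by group 1, re-applied verbatim.
Matches: at [0:6] → 'MMMM22'; at [6:14] → 'wwwww222'; at [14:18] → 'ee22'; at [18:24] → 'ttttt2'.
`\1` in the replacement pulls in group 1's text for each match.

'[M][w][e][t]'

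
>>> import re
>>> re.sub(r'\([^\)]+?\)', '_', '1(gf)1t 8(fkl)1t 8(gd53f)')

'1_1t 8_1t 8_'

Matches: at [1:5] → '(gf)'; at [9:14] → '(fkl)'; at [18:25] → '(gd53f)'.
`sub` substitutes '_' at each match site.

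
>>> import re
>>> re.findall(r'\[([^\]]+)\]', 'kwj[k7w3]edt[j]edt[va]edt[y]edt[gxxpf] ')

Scanning left to right: at [3:9] match '[k7w3]', group 1 = 'k7w3'; at [12:15] match '[j]', group 1 = 'j'; at [18:22] match '[va]', group 1 = 'va'; at [25:28] match '[y]', group 1 = 'y'; at [31:38] match '[gxxpf]', group 1 = 'gxxpf'.
One capturing group, so `findall` returns just the captured substring from each match — 5 in all.

['k7w3', 'j', 'va', 'y', 'gxxpf']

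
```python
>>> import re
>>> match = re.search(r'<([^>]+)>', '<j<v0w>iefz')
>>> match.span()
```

`re.search` tries every starting position until one works.
The match spans [0:7] → '<j<v0w>'.
Captured: group 1 = 'j<v0w'.

(0, 7)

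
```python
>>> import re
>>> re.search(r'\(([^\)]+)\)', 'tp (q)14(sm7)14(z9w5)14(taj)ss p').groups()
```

`re.search` tries every starting position until one works.
The match spans [3:6] → '(q)'.
Captured: group 1 = 'q'.

('q',)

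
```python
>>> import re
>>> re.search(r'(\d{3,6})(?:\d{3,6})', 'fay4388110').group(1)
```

The match spans [3:10] → '4388110'.
Captured: group 1 = '4388'.

'4388'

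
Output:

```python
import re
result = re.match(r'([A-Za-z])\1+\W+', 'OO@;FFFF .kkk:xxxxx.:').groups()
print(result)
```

`\1` is not a pattern — it's the concrete string captured by group 1, re-applied verbatim.
`re.match` won't scan ahead — the pattern has to work from the very first character.
The match spans [0:4] → 'OO@;'.
Captured: group 1 = 'O'.

('O',)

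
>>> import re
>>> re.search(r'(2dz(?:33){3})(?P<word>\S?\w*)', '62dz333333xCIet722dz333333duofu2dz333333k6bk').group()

The match spans [1:44] → '2dz333333xCIet722dz333333duofu2dz333333k6bk'.

'2dz333333xCIet722dz333333duofu2dz333333k6bk'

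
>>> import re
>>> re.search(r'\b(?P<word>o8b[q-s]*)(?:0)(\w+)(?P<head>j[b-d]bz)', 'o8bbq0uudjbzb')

None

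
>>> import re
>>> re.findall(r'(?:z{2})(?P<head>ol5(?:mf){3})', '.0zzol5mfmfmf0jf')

['ol5mfmfmf']

The pattern matches exactly 2 of a literal 'z' (non-capturing group); then the literal 'ol5', then the literal 'mf' repeated 3 times (captured as 'head').
With a single group, `findall` returns only what that group captured — 1 item.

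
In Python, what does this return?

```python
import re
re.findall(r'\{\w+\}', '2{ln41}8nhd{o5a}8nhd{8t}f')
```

Since nothing is captured, `findall` lists the 3 matched substrings directly.

['{ln41}', '{o5a}', '{8t}']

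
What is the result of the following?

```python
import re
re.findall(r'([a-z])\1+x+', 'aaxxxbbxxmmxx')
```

A backreference is literal: `\1` must see the identical characters the first group matched.
Scanning left to right: at [0:5] match 'aaxxx', group 1 = 'a'; at [5:9] match 'bbxx', group 1 = 'b'; at [9:13] match 'mmxx', group 1 = 'm'.
One capturing group, so `findall` returns just the captured substring from each match — 3 in all.

['a', 'b', 'm']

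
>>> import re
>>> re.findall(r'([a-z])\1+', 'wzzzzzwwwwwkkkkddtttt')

['z', 'w', 'k', 'd', 't']

`\1` is not a pattern — it's the concrete string captured by group 1, re-applied verbatim.
With a single group, `findall` returns only what that group captured — 5 items.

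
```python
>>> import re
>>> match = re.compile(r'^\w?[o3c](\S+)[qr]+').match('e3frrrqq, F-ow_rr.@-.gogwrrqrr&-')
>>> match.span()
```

Pattern: anchored at the start of the string; then optionally a word character, then one of [o3c]; then one or more of a non-whitespace character (captured); then one or more of one of [qr].
`match` is anchored at position 0; if the pattern doesn't fit there, it returns None.
The match spans [0:8] → 'e3frrrqq'.
Captured: group 1 = 'frrrq'.

(0, 8)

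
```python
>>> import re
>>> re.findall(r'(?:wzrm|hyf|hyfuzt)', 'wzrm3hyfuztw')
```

The regex engine tests alternatives in the order written; an earlier branch that matches wins even if a later one would match more.
With no groups in the pattern, `findall` gives back each whole match — 2 here.

['wzrm', 'hyf']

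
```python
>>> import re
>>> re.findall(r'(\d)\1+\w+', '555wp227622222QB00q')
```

['5']

After group 1 captures some text, `\1` only succeeds where that same text appears again.
With a single group, `findall` returns only what that group captured — 1 item.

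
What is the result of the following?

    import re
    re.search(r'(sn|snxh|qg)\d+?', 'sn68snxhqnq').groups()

The match spans [0:3] → 'sn6'.
Captured: group 1 = 'sn'.

('sn',)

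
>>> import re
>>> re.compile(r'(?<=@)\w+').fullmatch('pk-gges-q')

None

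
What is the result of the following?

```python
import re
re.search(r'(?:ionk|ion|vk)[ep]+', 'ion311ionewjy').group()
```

The match spans [6:10] → 'ione'.

'ione'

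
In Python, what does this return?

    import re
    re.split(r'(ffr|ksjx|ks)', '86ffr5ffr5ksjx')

['86', 'ffr', '5', 'ffr', '5', 'ksjx', '']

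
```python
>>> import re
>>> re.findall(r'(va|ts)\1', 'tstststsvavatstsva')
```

['ts', 'ts', 'va', 'ts']

After group 1 captures some text, `\1` only succeeds where that same text appears again.
Matches: at [0:4] match 'tsts', group 1 = 'ts'; at [4:8] match 'tsts', group 1 = 'ts'; at [8:12] match 'vava', group 1 = 'va'; at [12:16] match 'tsts', group 1 = 'ts'.
With a single group, `findall` returns only what that group captured — 4 items.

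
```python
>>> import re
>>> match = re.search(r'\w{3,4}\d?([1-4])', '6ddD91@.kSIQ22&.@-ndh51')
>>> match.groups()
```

('1',)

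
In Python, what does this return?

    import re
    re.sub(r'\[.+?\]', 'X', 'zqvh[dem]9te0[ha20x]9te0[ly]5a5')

Matches: at [4:9] → '[dem]'; at [13:20] → '[ha20x]'; at [24:28] → '[ly]'.
`sub` substitutes 'X' at each match site.

'zqvhX9te0X9te0X5a5'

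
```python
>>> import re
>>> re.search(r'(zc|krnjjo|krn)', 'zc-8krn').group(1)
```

'zc'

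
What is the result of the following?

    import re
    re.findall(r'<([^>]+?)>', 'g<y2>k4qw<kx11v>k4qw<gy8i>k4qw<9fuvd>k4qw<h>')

['y2', 'kx11v', 'gy8i', '9fuvd', 'h']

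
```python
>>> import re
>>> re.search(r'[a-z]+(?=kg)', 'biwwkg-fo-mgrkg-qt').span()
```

The `(?=…)`/`(?<=…)` assertion just peeks at neighbouring text; it doesn't advance the match position.
`search` walks the string left to right and returns the first match it finds.
The match spans [0:4] → 'biww'.

(0, 4)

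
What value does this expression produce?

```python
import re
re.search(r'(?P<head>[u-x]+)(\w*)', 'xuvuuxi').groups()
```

The pattern matches one or more of a character in [u-x] (captured as 'head'); then zero or more of a word character (captured).
`search` walks the string left to right and returns the first match it finds.
The match spans [0:7] → 'xuvuuxi'.
Captured: group 1 = 'xuvuux', group 2 = 'i'.

('xuvuux', 'i')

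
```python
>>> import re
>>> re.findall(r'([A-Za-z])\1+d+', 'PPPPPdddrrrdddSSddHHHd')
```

`\1` has to match the exact text group 1 already captured.
Because there's exactly one group, `findall` drops the full match and keeps group 1 from each hit.

['P', 'r', 'S', 'H']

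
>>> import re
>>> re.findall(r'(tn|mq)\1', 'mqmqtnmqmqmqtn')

A backreference is literal: `\1` must see the identical characters the first group matched.
With a single group, `findall` returns only what that group captured — 2 items.

['mq', 'mq']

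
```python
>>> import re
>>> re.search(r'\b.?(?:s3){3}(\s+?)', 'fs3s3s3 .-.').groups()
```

The match spans [0:8] → 'fs3s3s3 '.
Captured: group 1 = ' '.

(' ',)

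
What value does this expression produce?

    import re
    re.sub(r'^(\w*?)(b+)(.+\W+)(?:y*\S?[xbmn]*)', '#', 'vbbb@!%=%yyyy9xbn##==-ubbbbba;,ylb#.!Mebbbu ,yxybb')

'#ybb'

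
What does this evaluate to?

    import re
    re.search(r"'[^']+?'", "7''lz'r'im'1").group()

`re.search` scans for the first position where the pattern succeeds.
The match spans [2:6] → "'lz'".

"'lz'"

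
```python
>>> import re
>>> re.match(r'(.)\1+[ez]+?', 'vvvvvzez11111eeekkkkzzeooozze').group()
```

A backreference is literal: `\1` must see the identical characters the first group matched.
With `match`, the pattern is implicitly anchored at the beginning.
The match spans [0:6] → 'vvvvvz'.
Captured: group 1 = 'v'.

'vvvvvz'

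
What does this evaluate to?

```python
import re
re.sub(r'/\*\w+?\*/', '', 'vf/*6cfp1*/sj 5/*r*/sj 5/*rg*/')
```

'vfsj 5sj 5'

Each match is replaced by ''.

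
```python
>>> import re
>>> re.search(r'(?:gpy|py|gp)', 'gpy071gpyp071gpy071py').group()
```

Alternation isn't longest-match — the leftmost alternative that fits at this position is chosen.
The match spans [0:3] → 'gpy'.

'gpy'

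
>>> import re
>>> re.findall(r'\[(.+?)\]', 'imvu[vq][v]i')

['vq', 'v']

A non-greedy quantifier consumes as few characters as it can — just enough that the remainder of the pattern still matches from where it stops; whatever follows it matches normally.
Matches: at [4:8] match '[vq]', group 1 = 'vq'; at [8:11] match '[v]', group 1 = 'v'.
Because there's exactly one group, `findall` drops the full match and keeps group 1 from each hit.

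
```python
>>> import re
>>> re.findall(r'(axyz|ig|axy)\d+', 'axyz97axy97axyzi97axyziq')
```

['axyz', 'axy']

Walking the string: at [0:6] match 'axyz97', group 1 = 'axyz'; at [6:11] match 'axy97', group 1 = 'axy'.
With a single group, `findall` returns only what that group captured — 2 items.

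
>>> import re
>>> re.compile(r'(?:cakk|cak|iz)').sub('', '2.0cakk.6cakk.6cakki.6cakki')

Alternation isn't longest-match — the leftmost alternative that fits at this position is chosen.
Every occurrence is swapped for ''.

'2.0.6.6i.6i'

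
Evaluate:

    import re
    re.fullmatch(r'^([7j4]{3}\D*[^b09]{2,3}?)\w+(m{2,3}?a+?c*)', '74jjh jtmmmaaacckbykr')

`re.fullmatch` requires the pattern to consume the entire string.
Here the string isn't matched end-to-end, so the call returns None.

None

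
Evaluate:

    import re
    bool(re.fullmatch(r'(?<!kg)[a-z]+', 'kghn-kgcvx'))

Because the assertion is negative and zero-width, positions next to the forbidden text are skipped.
`re.fullmatch` is like wrapping the pattern in `^…$` (in single-line mode).
Here there's no way to consume every character, so the call returns None, and `bool(None)` is False.

False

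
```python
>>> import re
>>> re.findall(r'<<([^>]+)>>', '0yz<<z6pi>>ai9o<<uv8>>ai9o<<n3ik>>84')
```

['z6pi', 'uv8', 'n3ik']

Walking the string: at [3:11] match '<<z6pi>>', group 1 = 'z6pi'; at [15:22] match '<<uv8>>', group 1 = 'uv8'; at [26:34] match '<<n3ik>>', group 1 = 'n3ik'.
One capturing group, so `findall` returns just the captured substring from each match — 3 in all.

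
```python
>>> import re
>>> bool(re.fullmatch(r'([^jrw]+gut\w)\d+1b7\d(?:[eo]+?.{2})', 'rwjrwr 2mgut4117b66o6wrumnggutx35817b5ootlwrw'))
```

False

The pattern matches one or more of any character except [jrw], then the literal 'gut', then a word character (captured); then one or more of a digit, then the literal '1b7', then a digit; then one or more of one of [eo] (lazy), then exactly 2 of any character (non-capturing group).
`fullmatch` succeeds only if the pattern covers the string from start to end.
Here there's no way to consume every character, so the call returns None, and `bool(None)` is False.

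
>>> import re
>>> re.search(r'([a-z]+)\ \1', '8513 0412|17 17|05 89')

None

After group 1 captures some text, `\1` only succeeds where that same text appears again.
`re.search` scans for the first position where the pattern succeeds.
Here nothing in the string fits, so the call returns None.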